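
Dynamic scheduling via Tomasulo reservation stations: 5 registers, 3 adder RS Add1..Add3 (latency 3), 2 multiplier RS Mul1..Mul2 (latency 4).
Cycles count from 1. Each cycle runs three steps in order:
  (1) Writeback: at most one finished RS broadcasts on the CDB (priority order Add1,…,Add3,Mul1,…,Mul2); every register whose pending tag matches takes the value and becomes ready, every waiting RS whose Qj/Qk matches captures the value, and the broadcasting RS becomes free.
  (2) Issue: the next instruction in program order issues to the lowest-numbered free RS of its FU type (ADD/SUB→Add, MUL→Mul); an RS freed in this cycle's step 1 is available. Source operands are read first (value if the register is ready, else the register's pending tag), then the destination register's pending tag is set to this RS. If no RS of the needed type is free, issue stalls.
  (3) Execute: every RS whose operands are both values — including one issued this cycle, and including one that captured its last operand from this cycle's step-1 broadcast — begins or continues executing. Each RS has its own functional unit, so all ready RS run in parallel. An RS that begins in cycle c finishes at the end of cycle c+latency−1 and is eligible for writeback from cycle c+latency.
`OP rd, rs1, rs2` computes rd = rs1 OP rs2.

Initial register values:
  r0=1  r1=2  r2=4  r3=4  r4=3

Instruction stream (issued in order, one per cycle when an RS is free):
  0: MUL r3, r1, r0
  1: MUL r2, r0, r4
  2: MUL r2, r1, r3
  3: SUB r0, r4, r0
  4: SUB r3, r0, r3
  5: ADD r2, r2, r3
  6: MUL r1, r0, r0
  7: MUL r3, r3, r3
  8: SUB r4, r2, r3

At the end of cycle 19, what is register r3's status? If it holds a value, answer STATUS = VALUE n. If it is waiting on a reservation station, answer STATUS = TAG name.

STATUS = VALUE 0

c1: issue MUL r3<-Mul1 | r0:1,r1:2,r2:4,r3:Mul1,r4:3
c2: issue MUL r2<-Mul2 | r0:1,r1:2,r2:Mul2,r3:Mul1,r4:3
c3: stall | r0:1,r1:2,r2:Mul2,r3:Mul1,r4:3
c4: stall | r0:1,r1:2,r2:Mul2,r3:Mul1,r4:3
c5: CDB Mul1=2; issue MUL r2<-Mul1 | r0:1,r1:2,r2:Mul1,r3:2,r4:3
c6: CDB Mul2=3; issue SUB r0<-Add1 | r0:Add1,r1:2,r2:Mul1,r3:2,r4:3
c7: issue SUB r3<-Add2 | r0:Add1,r1:2,r2:Mul1,r3:Add2,r4:3
c8: issue ADD r2<-Add3 | r0:Add1,r1:2,r2:Add3,r3:Add2,r4:3
c9: CDB Add1=2; issue MUL r1<-Mul2 | r0:2,r1:Mul2,r2:Add3,r3:Add2,r4:3
c10: CDB Mul1=4; issue MUL r3<-Mul1 | r0:2,r1:Mul2,r2:Add3,r3:Mul1,r4:3
c11: issue SUB r4<-Add1 | r0:2,r1:Mul2,r2:Add3,r3:Mul1,r4:Add1
c12: CDB Add2=0 | r0:2,r1:Mul2,r2:Add3,r3:Mul1,r4:Add1
c13: CDB Mul2=4 | r0:2,r1:4,r2:Add3,r3:Mul1,r4:Add1
c14: - | r0:2,r1:4,r2:Add3,r3:Mul1,r4:Add1
c15: CDB Add3=4 | r0:2,r1:4,r2:4,r3:Mul1,r4:Add1
c16: CDB Mul1=0 | r0:2,r1:4,r2:4,r3:0,r4:Add1
c17: - | r0:2,r1:4,r2:4,r3:0,r4:Add1
c18: - | r0:2,r1:4,r2:4,r3:0,r4:Add1
c19: CDB Add1=4 | r0:2,r1:4,r2:4,r3:0,r4:4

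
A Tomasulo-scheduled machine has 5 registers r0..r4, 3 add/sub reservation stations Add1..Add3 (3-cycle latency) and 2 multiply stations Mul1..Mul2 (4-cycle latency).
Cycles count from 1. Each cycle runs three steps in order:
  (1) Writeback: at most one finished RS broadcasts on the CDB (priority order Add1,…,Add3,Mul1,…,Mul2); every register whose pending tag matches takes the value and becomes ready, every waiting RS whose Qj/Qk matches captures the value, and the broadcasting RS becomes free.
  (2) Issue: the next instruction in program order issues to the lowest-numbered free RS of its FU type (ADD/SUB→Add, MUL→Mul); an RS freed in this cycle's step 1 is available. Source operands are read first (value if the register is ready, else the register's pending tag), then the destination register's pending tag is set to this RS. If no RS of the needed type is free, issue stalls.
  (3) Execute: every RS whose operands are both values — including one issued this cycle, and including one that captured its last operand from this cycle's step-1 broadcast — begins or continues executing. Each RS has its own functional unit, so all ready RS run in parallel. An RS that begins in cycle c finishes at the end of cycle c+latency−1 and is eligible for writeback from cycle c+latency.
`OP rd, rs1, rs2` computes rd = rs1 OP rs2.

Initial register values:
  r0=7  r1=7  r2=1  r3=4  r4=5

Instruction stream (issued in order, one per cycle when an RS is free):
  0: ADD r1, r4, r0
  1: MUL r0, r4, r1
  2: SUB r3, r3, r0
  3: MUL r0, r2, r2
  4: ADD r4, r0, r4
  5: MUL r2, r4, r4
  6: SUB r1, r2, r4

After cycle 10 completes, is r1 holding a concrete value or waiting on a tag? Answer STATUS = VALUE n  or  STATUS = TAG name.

c1: issue ADD r1<-Add1 | r0:7,r1:Add1,r2:1,r3:4,r4:5
c2: issue MUL r0<-Mul1 | r0:Mul1,r1:Add1,r2:1,r3:4,r4:5
c3: issue SUB r3<-Add2 | r0:Mul1,r1:Add1,r2:1,r3:Add2,r4:5
c4: CDB Add1=12; issue MUL r0<-Mul2 | r0:Mul2,r1:12,r2:1,r3:Add2,r4:5
c5: issue ADD r4<-Add1 | r0:Mul2,r1:12,r2:1,r3:Add2,r4:Add1
c6: stall | r0:Mul2,r1:12,r2:1,r3:Add2,r4:Add1
c7: stall | r0:Mul2,r1:12,r2:1,r3:Add2,r4:Add1
c8: CDB Mul1=60; issue MUL r2<-Mul1 | r0:Mul2,r1:12,r2:Mul1,r3:Add2,r4:Add1
c9: CDB Mul2=1; issue SUB r1<-Add3 | r0:1,r1:Add3,r2:Mul1,r3:Add2,r4:Add1
c10: - | r0:1,r1:Add3,r2:Mul1,r3:Add2,r4:Add1

STATUS = TAG Add3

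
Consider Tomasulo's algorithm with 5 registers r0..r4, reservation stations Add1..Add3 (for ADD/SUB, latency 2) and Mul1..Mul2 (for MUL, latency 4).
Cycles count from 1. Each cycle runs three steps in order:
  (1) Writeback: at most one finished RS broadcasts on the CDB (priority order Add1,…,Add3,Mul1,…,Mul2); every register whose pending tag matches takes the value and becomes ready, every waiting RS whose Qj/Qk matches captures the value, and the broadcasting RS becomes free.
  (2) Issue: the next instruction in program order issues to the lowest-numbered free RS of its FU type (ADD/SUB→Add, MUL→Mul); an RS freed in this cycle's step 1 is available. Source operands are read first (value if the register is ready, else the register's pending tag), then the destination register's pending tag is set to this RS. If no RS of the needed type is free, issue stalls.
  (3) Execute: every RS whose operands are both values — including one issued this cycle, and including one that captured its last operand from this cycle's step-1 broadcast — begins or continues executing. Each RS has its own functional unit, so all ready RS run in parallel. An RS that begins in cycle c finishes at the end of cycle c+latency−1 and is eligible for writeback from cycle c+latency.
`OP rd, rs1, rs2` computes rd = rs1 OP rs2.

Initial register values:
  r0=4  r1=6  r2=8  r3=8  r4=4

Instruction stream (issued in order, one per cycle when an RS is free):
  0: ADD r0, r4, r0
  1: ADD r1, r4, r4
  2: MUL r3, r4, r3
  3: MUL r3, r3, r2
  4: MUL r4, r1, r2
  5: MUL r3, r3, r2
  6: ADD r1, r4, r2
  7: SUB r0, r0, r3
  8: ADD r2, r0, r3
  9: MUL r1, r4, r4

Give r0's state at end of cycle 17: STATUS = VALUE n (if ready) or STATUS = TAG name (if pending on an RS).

c1: issue ADD r0<-Add1 | r0:Add1,r1:6,r2:8,r3:8,r4:4
c2: issue ADD r1<-Add2 | r0:Add1,r1:Add2,r2:8,r3:8,r4:4
c3: CDB Add1=8; issue MUL r3<-Mul1 | r0:8,r1:Add2,r2:8,r3:Mul1,r4:4
c4: CDB Add2=8; issue MUL r3<-Mul2 | r0:8,r1:8,r2:8,r3:Mul2,r4:4
c5: stall | r0:8,r1:8,r2:8,r3:Mul2,r4:4
c6: stall | r0:8,r1:8,r2:8,r3:Mul2,r4:4
c7: CDB Mul1=32; issue MUL r4<-Mul1 | r0:8,r1:8,r2:8,r3:Mul2,r4:Mul1
c8: stall | r0:8,r1:8,r2:8,r3:Mul2,r4:Mul1
c9: stall | r0:8,r1:8,r2:8,r3:Mul2,r4:Mul1
c10: stall | r0:8,r1:8,r2:8,r3:Mul2,r4:Mul1
c11: CDB Mul1=64; issue MUL r3<-Mul1 | r0:8,r1:8,r2:8,r3:Mul1,r4:64
c12: CDB Mul2=256; issue ADD r1<-Add1 | r0:8,r1:Add1,r2:8,r3:Mul1,r4:64
c13: issue SUB r0<-Add2 | r0:Add2,r1:Add1,r2:8,r3:Mul1,r4:64
c14: CDB Add1=72; issue ADD r2<-Add1 | r0:Add2,r1:72,r2:Add1,r3:Mul1,r4:64
c15: issue MUL r1<-Mul2 | r0:Add2,r1:Mul2,r2:Add1,r3:Mul1,r4:64
c16: CDB Mul1=2048 | r0:Add2,r1:Mul2,r2:Add1,r3:2048,r4:64
c17: - | r0:Add2,r1:Mul2,r2:Add1,r3:2048,r4:64

STATUS = TAG Add2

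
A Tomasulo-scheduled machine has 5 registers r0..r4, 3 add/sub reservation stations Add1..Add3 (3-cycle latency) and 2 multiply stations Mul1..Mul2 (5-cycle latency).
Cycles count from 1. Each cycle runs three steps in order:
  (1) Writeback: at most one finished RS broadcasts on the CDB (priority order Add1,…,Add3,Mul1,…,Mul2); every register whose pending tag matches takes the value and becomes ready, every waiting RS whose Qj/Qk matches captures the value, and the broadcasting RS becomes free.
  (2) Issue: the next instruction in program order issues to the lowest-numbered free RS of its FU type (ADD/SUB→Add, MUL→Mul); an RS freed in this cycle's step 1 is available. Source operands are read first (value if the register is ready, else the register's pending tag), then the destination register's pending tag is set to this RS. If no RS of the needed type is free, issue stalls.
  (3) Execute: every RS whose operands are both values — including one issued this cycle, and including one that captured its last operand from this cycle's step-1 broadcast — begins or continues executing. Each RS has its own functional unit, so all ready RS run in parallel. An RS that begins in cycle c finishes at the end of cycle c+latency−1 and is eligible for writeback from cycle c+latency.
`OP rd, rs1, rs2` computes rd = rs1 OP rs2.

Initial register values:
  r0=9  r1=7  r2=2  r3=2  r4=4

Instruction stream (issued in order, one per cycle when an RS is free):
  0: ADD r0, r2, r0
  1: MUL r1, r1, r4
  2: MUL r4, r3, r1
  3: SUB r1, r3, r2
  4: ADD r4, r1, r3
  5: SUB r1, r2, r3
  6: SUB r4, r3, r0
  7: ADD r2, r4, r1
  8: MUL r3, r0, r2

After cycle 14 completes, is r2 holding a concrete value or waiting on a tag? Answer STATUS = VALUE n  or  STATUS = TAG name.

STATUS = VALUE -9

cycle 1: issue ADD r0<-Add1 // r0:Add1,r1:7,r2:2,r3:2,r4:4
cycle 2: issue MUL r1<-Mul1 // r0:Add1,r1:Mul1,r2:2,r3:2,r4:4
cycle 3: issue MUL r4<-Mul2 // r0:Add1,r1:Mul1,r2:2,r3:2,r4:Mul2
cycle 4: CDB Add1=11; issue SUB r1<-Add1 // r0:11,r1:Add1,r2:2,r3:2,r4:Mul2
cycle 5: issue ADD r4<-Add2 // r0:11,r1:Add1,r2:2,r3:2,r4:Add2
cycle 6: issue SUB r1<-Add3 // r0:11,r1:Add3,r2:2,r3:2,r4:Add2
cycle 7: CDB Add1=0; issue SUB r4<-Add1 // r0:11,r1:Add3,r2:2,r3:2,r4:Add1
cycle 8: CDB Mul1=28; stall // r0:11,r1:Add3,r2:2,r3:2,r4:Add1
cycle 9: CDB Add3=0; issue ADD r2<-Add3 // r0:11,r1:0,r2:Add3,r3:2,r4:Add1
cycle 10: CDB Add1=-9; issue MUL r3<-Mul1 // r0:11,r1:0,r2:Add3,r3:Mul1,r4:-9
cycle 11: CDB Add2=2 // r0:11,r1:0,r2:Add3,r3:Mul1,r4:-9
cycle 12: - // r0:11,r1:0,r2:Add3,r3:Mul1,r4:-9
cycle 13: CDB Add3=-9 // r0:11,r1:0,r2:-9,r3:Mul1,r4:-9
cycle 14: CDB Mul2=56 // r0:11,r1:0,r2:-9,r3:Mul1,r4:-9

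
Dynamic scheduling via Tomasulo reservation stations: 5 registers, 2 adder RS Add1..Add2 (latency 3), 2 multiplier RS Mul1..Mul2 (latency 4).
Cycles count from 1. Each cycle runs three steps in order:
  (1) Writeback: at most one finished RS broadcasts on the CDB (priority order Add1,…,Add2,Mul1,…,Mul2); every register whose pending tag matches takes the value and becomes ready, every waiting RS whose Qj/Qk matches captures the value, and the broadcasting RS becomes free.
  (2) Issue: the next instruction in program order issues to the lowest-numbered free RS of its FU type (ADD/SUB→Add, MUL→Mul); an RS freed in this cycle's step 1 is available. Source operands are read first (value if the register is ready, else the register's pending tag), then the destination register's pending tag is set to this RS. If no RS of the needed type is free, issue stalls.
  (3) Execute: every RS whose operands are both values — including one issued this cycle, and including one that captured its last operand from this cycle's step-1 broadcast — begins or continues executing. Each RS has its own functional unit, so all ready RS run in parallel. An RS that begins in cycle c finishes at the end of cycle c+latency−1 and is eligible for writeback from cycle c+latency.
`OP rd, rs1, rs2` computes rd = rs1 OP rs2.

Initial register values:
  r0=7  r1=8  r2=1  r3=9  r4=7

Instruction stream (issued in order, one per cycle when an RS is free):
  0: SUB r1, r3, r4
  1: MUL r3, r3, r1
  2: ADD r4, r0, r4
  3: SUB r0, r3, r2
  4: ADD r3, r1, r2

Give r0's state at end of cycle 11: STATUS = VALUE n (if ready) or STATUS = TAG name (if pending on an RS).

c1: issue SUB r1<-Add1 | r0:7,r1:Add1,r2:1,r3:9,r4:7
c2: issue MUL r3<-Mul1 | r0:7,r1:Add1,r2:1,r3:Mul1,r4:7
c3: issue ADD r4<-Add2 | r0:7,r1:Add1,r2:1,r3:Mul1,r4:Add2
c4: CDB Add1=2; issue SUB r0<-Add1 | r0:Add1,r1:2,r2:1,r3:Mul1,r4:Add2
c5: stall | r0:Add1,r1:2,r2:1,r3:Mul1,r4:Add2
c6: CDB Add2=14; issue ADD r3<-Add2 | r0:Add1,r1:2,r2:1,r3:Add2,r4:14
c7: - | r0:Add1,r1:2,r2:1,r3:Add2,r4:14
c8: CDB Mul1=18 | r0:Add1,r1:2,r2:1,r3:Add2,r4:14
c9: CDB Add2=3 | r0:Add1,r1:2,r2:1,r3:3,r4:14
c10: - | r0:Add1,r1:2,r2:1,r3:3,r4:14
c11: CDB Add1=17 | r0:17,r1:2,r2:1,r3:3,r4:14

STATUS = VALUE 17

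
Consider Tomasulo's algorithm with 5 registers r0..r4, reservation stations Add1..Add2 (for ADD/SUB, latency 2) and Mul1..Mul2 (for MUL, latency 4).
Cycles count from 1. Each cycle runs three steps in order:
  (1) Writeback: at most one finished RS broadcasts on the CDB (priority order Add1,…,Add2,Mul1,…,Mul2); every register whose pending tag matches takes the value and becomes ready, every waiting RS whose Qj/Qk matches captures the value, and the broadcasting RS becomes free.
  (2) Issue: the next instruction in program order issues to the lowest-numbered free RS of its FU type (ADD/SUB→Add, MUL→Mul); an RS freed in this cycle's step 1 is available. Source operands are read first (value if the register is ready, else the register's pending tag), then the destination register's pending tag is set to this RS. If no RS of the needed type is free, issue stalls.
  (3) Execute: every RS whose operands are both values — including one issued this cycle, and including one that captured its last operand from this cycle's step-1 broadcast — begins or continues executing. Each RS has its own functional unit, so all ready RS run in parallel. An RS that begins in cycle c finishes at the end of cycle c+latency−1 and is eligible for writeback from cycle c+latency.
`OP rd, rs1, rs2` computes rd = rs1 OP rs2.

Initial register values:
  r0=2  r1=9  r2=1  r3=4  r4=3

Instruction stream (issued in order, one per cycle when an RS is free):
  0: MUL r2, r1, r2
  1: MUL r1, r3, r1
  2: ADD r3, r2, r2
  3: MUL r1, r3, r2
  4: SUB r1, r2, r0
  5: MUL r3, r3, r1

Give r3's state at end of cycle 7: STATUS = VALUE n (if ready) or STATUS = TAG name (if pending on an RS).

STATUS = TAG Mul2

c1: issue MUL r2<-Mul1 | r0:2,r1:9,r2:Mul1,r3:4,r4:3
c2: issue MUL r1<-Mul2 | r0:2,r1:Mul2,r2:Mul1,r3:4,r4:3
c3: issue ADD r3<-Add1 | r0:2,r1:Mul2,r2:Mul1,r3:Add1,r4:3
c4: stall | r0:2,r1:Mul2,r2:Mul1,r3:Add1,r4:3
c5: CDB Mul1=9; issue MUL r1<-Mul1 | r0:2,r1:Mul1,r2:9,r3:Add1,r4:3
c6: CDB Mul2=36; issue SUB r1<-Add2 | r0:2,r1:Add2,r2:9,r3:Add1,r4:3
c7: CDB Add1=18; issue MUL r3<-Mul2 | r0:2,r1:Add2,r2:9,r3:Mul2,r4:3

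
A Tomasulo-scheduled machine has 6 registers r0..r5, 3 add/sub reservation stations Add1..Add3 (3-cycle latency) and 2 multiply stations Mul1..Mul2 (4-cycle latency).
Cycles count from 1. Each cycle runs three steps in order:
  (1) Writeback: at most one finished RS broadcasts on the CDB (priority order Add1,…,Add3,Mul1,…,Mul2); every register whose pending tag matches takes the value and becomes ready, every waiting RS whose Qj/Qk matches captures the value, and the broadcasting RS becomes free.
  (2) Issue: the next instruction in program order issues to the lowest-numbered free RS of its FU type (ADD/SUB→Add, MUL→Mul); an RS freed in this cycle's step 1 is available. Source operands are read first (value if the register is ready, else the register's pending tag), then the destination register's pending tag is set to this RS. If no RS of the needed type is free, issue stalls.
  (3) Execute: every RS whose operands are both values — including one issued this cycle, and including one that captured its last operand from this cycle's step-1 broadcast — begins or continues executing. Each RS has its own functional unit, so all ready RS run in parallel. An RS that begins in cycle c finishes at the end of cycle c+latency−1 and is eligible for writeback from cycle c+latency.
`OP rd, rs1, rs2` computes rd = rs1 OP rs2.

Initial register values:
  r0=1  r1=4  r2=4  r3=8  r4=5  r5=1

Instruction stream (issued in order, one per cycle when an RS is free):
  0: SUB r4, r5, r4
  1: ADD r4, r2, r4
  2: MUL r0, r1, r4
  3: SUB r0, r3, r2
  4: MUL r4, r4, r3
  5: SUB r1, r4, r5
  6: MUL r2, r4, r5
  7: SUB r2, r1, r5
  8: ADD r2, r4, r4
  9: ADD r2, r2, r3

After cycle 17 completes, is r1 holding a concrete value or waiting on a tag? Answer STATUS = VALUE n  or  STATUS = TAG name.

STATUS = VALUE -1

c1: issue SUB r4<-Add1 | r0:1,r1:4,r2:4,r3:8,r4:Add1,r5:1
c2: issue ADD r4<-Add2 | r0:1,r1:4,r2:4,r3:8,r4:Add2,r5:1
c3: issue MUL r0<-Mul1 | r0:Mul1,r1:4,r2:4,r3:8,r4:Add2,r5:1
c4: CDB Add1=-4; issue SUB r0<-Add1 | r0:Add1,r1:4,r2:4,r3:8,r4:Add2,r5:1
c5: issue MUL r4<-Mul2 | r0:Add1,r1:4,r2:4,r3:8,r4:Mul2,r5:1
c6: issue SUB r1<-Add3 | r0:Add1,r1:Add3,r2:4,r3:8,r4:Mul2,r5:1
c7: CDB Add1=4; stall | r0:4,r1:Add3,r2:4,r3:8,r4:Mul2,r5:1
c8: CDB Add2=0; stall | r0:4,r1:Add3,r2:4,r3:8,r4:Mul2,r5:1
c9: stall | r0:4,r1:Add3,r2:4,r3:8,r4:Mul2,r5:1
c10: stall | r0:4,r1:Add3,r2:4,r3:8,r4:Mul2,r5:1
c11: stall | r0:4,r1:Add3,r2:4,r3:8,r4:Mul2,r5:1
c12: CDB Mul1=0; issue MUL r2<-Mul1 | r0:4,r1:Add3,r2:Mul1,r3:8,r4:Mul2,r5:1
c13: CDB Mul2=0; issue SUB r2<-Add1 | r0:4,r1:Add3,r2:Add1,r3:8,r4:0,r5:1
c14: issue ADD r2<-Add2 | r0:4,r1:Add3,r2:Add2,r3:8,r4:0,r5:1
c15: stall | r0:4,r1:Add3,r2:Add2,r3:8,r4:0,r5:1
c16: CDB Add3=-1; issue ADD r2<-Add3 | r0:4,r1:-1,r2:Add3,r3:8,r4:0,r5:1
c17: CDB Add2=0 | r0:4,r1:-1,r2:Add3,r3:8,r4:0,r5:1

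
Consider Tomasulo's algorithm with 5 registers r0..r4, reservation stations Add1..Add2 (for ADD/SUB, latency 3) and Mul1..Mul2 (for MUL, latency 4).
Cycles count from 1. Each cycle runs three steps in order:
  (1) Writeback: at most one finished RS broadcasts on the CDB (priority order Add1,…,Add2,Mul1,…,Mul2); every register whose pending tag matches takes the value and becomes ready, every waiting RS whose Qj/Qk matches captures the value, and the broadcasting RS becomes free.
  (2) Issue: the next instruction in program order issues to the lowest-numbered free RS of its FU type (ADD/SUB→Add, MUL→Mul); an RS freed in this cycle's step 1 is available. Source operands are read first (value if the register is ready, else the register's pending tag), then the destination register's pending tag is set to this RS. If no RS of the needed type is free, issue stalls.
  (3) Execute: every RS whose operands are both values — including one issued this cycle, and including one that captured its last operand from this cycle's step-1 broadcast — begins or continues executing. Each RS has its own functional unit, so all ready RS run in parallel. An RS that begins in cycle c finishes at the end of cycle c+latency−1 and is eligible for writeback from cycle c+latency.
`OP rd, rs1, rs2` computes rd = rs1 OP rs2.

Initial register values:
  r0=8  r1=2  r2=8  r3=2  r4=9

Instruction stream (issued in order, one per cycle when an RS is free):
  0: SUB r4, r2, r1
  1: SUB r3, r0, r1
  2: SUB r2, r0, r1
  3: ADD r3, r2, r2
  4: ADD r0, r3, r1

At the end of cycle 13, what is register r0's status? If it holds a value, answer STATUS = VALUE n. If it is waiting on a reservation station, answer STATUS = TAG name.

STATUS = VALUE 14

c1: issue SUB r4<-Add1 | r0:8,r1:2,r2:8,r3:2,r4:Add1
c2: issue SUB r3<-Add2 | r0:8,r1:2,r2:8,r3:Add2,r4:Add1
c3: stall | r0:8,r1:2,r2:8,r3:Add2,r4:Add1
c4: CDB Add1=6; issue SUB r2<-Add1 | r0:8,r1:2,r2:Add1,r3:Add2,r4:6
c5: CDB Add2=6; issue ADD r3<-Add2 | r0:8,r1:2,r2:Add1,r3:Add2,r4:6
c6: stall | r0:8,r1:2,r2:Add1,r3:Add2,r4:6
c7: CDB Add1=6; issue ADD r0<-Add1 | r0:Add1,r1:2,r2:6,r3:Add2,r4:6
c8: - | r0:Add1,r1:2,r2:6,r3:Add2,r4:6
c9: - | r0:Add1,r1:2,r2:6,r3:Add2,r4:6
c10: CDB Add2=12 | r0:Add1,r1:2,r2:6,r3:12,r4:6
c11: - | r0:Add1,r1:2,r2:6,r3:12,r4:6
c12: - | r0:Add1,r1:2,r2:6,r3:12,r4:6
c13: CDB Add1=14 | r0:14,r1:2,r2:6,r3:12,r4:6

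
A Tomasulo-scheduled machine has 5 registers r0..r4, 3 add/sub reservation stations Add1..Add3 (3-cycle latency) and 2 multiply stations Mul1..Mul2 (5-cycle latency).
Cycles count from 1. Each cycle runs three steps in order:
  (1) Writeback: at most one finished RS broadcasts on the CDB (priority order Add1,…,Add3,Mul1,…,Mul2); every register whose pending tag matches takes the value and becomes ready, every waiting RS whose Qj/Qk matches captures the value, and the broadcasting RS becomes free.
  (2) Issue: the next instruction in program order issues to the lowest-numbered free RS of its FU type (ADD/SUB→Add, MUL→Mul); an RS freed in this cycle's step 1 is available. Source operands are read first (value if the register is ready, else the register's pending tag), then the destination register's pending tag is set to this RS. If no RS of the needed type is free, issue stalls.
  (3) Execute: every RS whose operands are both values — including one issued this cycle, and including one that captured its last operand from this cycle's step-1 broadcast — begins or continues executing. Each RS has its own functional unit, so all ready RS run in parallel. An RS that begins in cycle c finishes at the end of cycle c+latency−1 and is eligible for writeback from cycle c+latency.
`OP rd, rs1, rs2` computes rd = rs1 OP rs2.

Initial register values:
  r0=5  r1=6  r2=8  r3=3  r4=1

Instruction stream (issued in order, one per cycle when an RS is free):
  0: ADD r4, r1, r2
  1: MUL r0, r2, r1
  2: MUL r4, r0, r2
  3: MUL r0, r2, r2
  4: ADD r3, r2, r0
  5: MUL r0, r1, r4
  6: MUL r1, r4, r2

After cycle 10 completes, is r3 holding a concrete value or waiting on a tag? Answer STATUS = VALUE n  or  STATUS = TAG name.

  c1: issue ADD r4<-Add1  regs: r0:5,r1:6,r2:8,r3:3,r4:Add1
  c2: issue MUL r0<-Mul1  regs: r0:Mul1,r1:6,r2:8,r3:3,r4:Add1
  c3: issue MUL r4<-Mul2  regs: r0:Mul1,r1:6,r2:8,r3:3,r4:Mul2
  c4: CDB Add1=14; stall  regs: r0:Mul1,r1:6,r2:8,r3:3,r4:Mul2
  c5: stall  regs: r0:Mul1,r1:6,r2:8,r3:3,r4:Mul2
  c6: stall  regs: r0:Mul1,r1:6,r2:8,r3:3,r4:Mul2
  c7: CDB Mul1=48; issue MUL r0<-Mul1  regs: r0:Mul1,r1:6,r2:8,r3:3,r4:Mul2
  c8: issue ADD r3<-Add1  regs: r0:Mul1,r1:6,r2:8,r3:Add1,r4:Mul2
  c9: stall  regs: r0:Mul1,r1:6,r2:8,r3:Add1,r4:Mul2
  c10: stall  regs: r0:Mul1,r1:6,r2:8,r3:Add1,r4:Mul2

STATUS = TAG Add1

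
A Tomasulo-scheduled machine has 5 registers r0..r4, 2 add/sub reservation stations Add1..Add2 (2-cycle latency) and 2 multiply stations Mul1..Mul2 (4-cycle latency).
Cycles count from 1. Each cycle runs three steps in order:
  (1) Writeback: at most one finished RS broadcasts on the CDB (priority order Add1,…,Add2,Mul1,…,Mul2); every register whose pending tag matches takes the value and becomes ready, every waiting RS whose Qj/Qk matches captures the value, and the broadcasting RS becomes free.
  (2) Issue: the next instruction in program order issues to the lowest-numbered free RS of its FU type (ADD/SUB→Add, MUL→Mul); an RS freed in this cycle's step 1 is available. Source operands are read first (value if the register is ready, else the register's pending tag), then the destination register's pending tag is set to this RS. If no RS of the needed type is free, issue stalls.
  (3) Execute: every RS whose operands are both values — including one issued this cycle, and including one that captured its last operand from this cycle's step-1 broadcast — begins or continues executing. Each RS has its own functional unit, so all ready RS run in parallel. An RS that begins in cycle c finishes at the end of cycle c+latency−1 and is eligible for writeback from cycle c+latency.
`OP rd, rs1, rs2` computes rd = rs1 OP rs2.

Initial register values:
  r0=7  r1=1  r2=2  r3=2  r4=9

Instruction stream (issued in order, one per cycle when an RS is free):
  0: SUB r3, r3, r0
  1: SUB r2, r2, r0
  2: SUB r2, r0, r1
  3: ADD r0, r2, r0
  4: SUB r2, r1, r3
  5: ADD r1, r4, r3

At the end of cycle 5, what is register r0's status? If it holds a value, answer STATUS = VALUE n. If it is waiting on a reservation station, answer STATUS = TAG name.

STATUS = TAG Add2

c1: issue SUB r3<-Add1 | r0:7,r1:1,r2:2,r3:Add1,r4:9
c2: issue SUB r2<-Add2 | r0:7,r1:1,r2:Add2,r3:Add1,r4:9
c3: CDB Add1=-5; issue SUB r2<-Add1 | r0:7,r1:1,r2:Add1,r3:-5,r4:9
c4: CDB Add2=-5; issue ADD r0<-Add2 | r0:Add2,r1:1,r2:Add1,r3:-5,r4:9
c5: CDB Add1=6; issue SUB r2<-Add1 | r0:Add2,r1:1,r2:Add1,r3:-5,r4:9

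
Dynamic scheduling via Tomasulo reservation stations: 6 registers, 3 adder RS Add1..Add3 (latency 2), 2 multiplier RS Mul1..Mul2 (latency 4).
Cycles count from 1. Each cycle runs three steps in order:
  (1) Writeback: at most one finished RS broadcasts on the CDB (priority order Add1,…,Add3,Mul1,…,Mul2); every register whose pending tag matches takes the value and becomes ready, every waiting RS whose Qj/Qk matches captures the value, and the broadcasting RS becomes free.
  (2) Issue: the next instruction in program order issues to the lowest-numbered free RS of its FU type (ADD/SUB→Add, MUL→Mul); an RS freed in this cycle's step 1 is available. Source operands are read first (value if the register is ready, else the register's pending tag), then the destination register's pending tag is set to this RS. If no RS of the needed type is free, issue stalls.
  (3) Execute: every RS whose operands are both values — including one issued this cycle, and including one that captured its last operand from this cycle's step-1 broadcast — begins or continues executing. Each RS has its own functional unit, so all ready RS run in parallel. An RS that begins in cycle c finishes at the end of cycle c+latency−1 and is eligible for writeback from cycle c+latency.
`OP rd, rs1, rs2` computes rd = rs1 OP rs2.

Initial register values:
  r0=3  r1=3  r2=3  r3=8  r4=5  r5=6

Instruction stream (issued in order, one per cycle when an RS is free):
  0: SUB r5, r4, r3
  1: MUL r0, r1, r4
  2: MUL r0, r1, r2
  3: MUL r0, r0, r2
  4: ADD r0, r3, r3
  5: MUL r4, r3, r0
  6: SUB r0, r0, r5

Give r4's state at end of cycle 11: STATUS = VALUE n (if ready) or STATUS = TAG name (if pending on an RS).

  c1: issue SUB r5<-Add1  regs: r0:3,r1:3,r2:3,r3:8,r4:5,r5:Add1
  c2: issue MUL r0<-Mul1  regs: r0:Mul1,r1:3,r2:3,r3:8,r4:5,r5:Add1
  c3: CDB Add1=-3; issue MUL r0<-Mul2  regs: r0:Mul2,r1:3,r2:3,r3:8,r4:5,r5:-3
  c4: stall  regs: r0:Mul2,r1:3,r2:3,r3:8,r4:5,r5:-3
  c5: stall  regs: r0:Mul2,r1:3,r2:3,r3:8,r4:5,r5:-3
  c6: CDB Mul1=15; issue MUL r0<-Mul1  regs: r0:Mul1,r1:3,r2:3,r3:8,r4:5,r5:-3
  c7: CDB Mul2=9; issue ADD r0<-Add1  regs: r0:Add1,r1:3,r2:3,r3:8,r4:5,r5:-3
  c8: issue MUL r4<-Mul2  regs: r0:Add1,r1:3,r2:3,r3:8,r4:Mul2,r5:-3
  c9: CDB Add1=16; issue SUB r0<-Add1  regs: r0:Add1,r1:3,r2:3,r3:8,r4:Mul2,r5:-3
  c10: -  regs: r0:Add1,r1:3,r2:3,r3:8,r4:Mul2,r5:-3
  c11: CDB Add1=19  regs: r0:19,r1:3,r2:3,r3:8,r4:Mul2,r5:-3

STATUS = TAG Mul2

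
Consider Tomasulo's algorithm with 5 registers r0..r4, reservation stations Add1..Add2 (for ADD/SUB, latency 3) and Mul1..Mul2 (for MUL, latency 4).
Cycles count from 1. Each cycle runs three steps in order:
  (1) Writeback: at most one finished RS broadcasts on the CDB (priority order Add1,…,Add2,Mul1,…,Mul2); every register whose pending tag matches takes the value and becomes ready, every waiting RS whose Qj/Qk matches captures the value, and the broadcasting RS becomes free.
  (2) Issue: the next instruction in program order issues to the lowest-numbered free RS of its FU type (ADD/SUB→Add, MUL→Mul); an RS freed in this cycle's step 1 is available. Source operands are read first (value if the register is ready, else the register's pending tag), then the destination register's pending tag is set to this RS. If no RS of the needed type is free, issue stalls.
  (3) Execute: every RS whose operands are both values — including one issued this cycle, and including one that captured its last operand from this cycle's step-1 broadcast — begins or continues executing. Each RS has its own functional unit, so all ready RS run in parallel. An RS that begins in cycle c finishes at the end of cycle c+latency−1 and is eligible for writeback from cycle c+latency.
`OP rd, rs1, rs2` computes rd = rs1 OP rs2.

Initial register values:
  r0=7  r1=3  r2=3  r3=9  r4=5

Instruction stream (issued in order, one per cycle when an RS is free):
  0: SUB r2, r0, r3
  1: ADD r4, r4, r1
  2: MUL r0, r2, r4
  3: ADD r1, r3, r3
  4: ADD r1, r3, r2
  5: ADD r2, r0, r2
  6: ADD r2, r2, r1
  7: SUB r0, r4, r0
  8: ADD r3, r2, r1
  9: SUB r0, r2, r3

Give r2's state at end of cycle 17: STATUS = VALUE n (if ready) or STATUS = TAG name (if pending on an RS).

STATUS = VALUE -11

cycle 1: issue SUB r2<-Add1 // r0:7,r1:3,r2:Add1,r3:9,r4:5
cycle 2: issue ADD r4<-Add2 // r0:7,r1:3,r2:Add1,r3:9,r4:Add2
cycle 3: issue MUL r0<-Mul1 // r0:Mul1,r1:3,r2:Add1,r3:9,r4:Add2
cycle 4: CDB Add1=-2; issue ADD r1<-Add1 // r0:Mul1,r1:Add1,r2:-2,r3:9,r4:Add2
cycle 5: CDB Add2=8; issue ADD r1<-Add2 // r0:Mul1,r1:Add2,r2:-2,r3:9,r4:8
cycle 6: stall // r0:Mul1,r1:Add2,r2:-2,r3:9,r4:8
cycle 7: CDB Add1=18; issue ADD r2<-Add1 // r0:Mul1,r1:Add2,r2:Add1,r3:9,r4:8
cycle 8: CDB Add2=7; issue ADD r2<-Add2 // r0:Mul1,r1:7,r2:Add2,r3:9,r4:8
cycle 9: CDB Mul1=-16; stall // r0:-16,r1:7,r2:Add2,r3:9,r4:8
cycle 10: stall // r0:-16,r1:7,r2:Add2,r3:9,r4:8
cycle 11: stall // r0:-16,r1:7,r2:Add2,r3:9,r4:8
cycle 12: CDB Add1=-18; issue SUB r0<-Add1 // r0:Add1,r1:7,r2:Add2,r3:9,r4:8
cycle 13: stall // r0:Add1,r1:7,r2:Add2,r3:9,r4:8
cycle 14: stall // r0:Add1,r1:7,r2:Add2,r3:9,r4:8
cycle 15: CDB Add1=24; issue ADD r3<-Add1 // r0:24,r1:7,r2:Add2,r3:Add1,r4:8
cycle 16: CDB Add2=-11; issue SUB r0<-Add2 // r0:Add2,r1:7,r2:-11,r3:Add1,r4:8
cycle 17: - // r0:Add2,r1:7,r2:-11,r3:Add1,r4:8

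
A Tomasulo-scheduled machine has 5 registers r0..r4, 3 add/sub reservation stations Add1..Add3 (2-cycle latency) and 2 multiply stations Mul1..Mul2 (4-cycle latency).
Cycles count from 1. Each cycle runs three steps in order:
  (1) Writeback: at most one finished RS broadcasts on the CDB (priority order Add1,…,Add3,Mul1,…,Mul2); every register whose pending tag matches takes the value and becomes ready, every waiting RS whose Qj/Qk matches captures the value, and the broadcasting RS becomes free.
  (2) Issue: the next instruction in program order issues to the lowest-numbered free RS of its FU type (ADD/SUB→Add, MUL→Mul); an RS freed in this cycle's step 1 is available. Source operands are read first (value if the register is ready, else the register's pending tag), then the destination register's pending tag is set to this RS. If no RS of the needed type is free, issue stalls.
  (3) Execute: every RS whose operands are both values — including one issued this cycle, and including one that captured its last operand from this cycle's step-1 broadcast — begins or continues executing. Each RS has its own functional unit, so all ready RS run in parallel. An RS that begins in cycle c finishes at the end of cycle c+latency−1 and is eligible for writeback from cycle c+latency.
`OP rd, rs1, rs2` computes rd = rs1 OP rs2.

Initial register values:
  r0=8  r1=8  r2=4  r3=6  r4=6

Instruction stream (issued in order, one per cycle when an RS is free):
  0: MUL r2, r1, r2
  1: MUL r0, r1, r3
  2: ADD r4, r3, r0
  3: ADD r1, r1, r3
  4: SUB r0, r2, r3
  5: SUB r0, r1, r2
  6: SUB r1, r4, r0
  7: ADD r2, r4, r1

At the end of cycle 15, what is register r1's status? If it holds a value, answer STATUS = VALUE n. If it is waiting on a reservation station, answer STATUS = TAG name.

cycle 1: issue MUL r2<-Mul1 // r0:8,r1:8,r2:Mul1,r3:6,r4:6
cycle 2: issue MUL r0<-Mul2 // r0:Mul2,r1:8,r2:Mul1,r3:6,r4:6
cycle 3: issue ADD r4<-Add1 // r0:Mul2,r1:8,r2:Mul1,r3:6,r4:Add1
cycle 4: issue ADD r1<-Add2 // r0:Mul2,r1:Add2,r2:Mul1,r3:6,r4:Add1
cycle 5: CDB Mul1=32; issue SUB r0<-Add3 // r0:Add3,r1:Add2,r2:32,r3:6,r4:Add1
cycle 6: CDB Add2=14; issue SUB r0<-Add2 // r0:Add2,r1:14,r2:32,r3:6,r4:Add1
cycle 7: CDB Add3=26; issue SUB r1<-Add3 // r0:Add2,r1:Add3,r2:32,r3:6,r4:Add1
cycle 8: CDB Add2=-18; issue ADD r2<-Add2 // r0:-18,r1:Add3,r2:Add2,r3:6,r4:Add1
cycle 9: CDB Mul2=48 // r0:-18,r1:Add3,r2:Add2,r3:6,r4:Add1
cycle 10: - // r0:-18,r1:Add3,r2:Add2,r3:6,r4:Add1
cycle 11: CDB Add1=54 // r0:-18,r1:Add3,r2:Add2,r3:6,r4:54
cycle 12: - // r0:-18,r1:Add3,r2:Add2,r3:6,r4:54
cycle 13: CDB Add3=72 // r0:-18,r1:72,r2:Add2,r3:6,r4:54
cycle 14: - // r0:-18,r1:72,r2:Add2,r3:6,r4:54
cycle 15: CDB Add2=126 // r0:-18,r1:72,r2:126,r3:6,r4:54

STATUS = VALUE 72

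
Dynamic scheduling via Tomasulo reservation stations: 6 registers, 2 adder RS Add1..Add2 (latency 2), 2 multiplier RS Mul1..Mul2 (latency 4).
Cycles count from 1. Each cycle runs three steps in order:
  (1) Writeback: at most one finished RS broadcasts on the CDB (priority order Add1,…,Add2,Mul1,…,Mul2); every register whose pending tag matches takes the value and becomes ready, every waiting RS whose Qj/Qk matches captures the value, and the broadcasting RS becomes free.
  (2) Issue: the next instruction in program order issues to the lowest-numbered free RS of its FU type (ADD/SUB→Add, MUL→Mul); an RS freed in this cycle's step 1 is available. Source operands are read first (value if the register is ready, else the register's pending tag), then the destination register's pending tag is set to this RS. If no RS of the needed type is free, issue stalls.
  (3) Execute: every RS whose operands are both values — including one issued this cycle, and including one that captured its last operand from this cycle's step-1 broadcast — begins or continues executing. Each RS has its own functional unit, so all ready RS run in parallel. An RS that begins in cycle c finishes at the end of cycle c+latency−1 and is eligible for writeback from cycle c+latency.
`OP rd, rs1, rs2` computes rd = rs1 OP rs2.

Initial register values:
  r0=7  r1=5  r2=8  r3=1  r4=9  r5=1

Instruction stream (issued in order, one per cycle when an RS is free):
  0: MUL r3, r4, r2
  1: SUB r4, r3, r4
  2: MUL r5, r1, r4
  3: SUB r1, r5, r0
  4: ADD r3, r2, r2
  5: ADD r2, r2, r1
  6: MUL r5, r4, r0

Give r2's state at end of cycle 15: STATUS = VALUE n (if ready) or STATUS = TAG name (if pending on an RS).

STATUS = VALUE 316

c1: issue MUL r3<-Mul1 | r0:7,r1:5,r2:8,r3:Mul1,r4:9,r5:1
c2: issue SUB r4<-Add1 | r0:7,r1:5,r2:8,r3:Mul1,r4:Add1,r5:1
c3: issue MUL r5<-Mul2 | r0:7,r1:5,r2:8,r3:Mul1,r4:Add1,r5:Mul2
c4: issue SUB r1<-Add2 | r0:7,r1:Add2,r2:8,r3:Mul1,r4:Add1,r5:Mul2
c5: CDB Mul1=72; stall | r0:7,r1:Add2,r2:8,r3:72,r4:Add1,r5:Mul2
c6: stall | r0:7,r1:Add2,r2:8,r3:72,r4:Add1,r5:Mul2
c7: CDB Add1=63; issue ADD r3<-Add1 | r0:7,r1:Add2,r2:8,r3:Add1,r4:63,r5:Mul2
c8: stall | r0:7,r1:Add2,r2:8,r3:Add1,r4:63,r5:Mul2
c9: CDB Add1=16; issue ADD r2<-Add1 | r0:7,r1:Add2,r2:Add1,r3:16,r4:63,r5:Mul2
c10: issue MUL r5<-Mul1 | r0:7,r1:Add2,r2:Add1,r3:16,r4:63,r5:Mul1
c11: CDB Mul2=315 | r0:7,r1:Add2,r2:Add1,r3:16,r4:63,r5:Mul1
c12: - | r0:7,r1:Add2,r2:Add1,r3:16,r4:63,r5:Mul1
c13: CDB Add2=308 | r0:7,r1:308,r2:Add1,r3:16,r4:63,r5:Mul1
c14: CDB Mul1=441 | r0:7,r1:308,r2:Add1,r3:16,r4:63,r5:441
c15: CDB Add1=316 | r0:7,r1:308,r2:316,r3:16,r4:63,r5:441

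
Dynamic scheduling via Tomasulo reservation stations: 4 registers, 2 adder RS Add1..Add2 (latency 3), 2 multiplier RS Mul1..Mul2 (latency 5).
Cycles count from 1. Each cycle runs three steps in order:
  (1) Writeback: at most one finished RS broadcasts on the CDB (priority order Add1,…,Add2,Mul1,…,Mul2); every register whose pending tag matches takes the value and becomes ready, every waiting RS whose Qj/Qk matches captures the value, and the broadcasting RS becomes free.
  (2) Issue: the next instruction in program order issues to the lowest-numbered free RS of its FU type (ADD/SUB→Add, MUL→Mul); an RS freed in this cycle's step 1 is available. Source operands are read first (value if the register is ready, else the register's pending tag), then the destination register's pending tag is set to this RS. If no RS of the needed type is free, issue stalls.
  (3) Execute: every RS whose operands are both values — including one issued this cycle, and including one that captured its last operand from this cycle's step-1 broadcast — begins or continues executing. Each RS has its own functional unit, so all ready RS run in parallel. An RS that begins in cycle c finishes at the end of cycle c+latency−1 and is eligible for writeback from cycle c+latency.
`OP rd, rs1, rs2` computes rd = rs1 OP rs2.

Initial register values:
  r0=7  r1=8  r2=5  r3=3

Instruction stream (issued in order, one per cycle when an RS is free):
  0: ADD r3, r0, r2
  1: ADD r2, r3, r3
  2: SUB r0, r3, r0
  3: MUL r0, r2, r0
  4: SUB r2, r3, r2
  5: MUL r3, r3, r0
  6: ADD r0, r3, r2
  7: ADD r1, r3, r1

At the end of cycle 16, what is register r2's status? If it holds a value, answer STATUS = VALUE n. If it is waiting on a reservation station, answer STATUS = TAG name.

STATUS = VALUE -12

c1: issue ADD r3<-Add1 | r0:7,r1:8,r2:5,r3:Add1
c2: issue ADD r2<-Add2 | r0:7,r1:8,r2:Add2,r3:Add1
c3: stall | r0:7,r1:8,r2:Add2,r3:Add1
c4: CDB Add1=12; issue SUB r0<-Add1 | r0:Add1,r1:8,r2:Add2,r3:12
c5: issue MUL r0<-Mul1 | r0:Mul1,r1:8,r2:Add2,r3:12
c6: stall | r0:Mul1,r1:8,r2:Add2,r3:12
c7: CDB Add1=5; issue SUB r2<-Add1 | r0:Mul1,r1:8,r2:Add1,r3:12
c8: CDB Add2=24; issue MUL r3<-Mul2 | r0:Mul1,r1:8,r2:Add1,r3:Mul2
c9: issue ADD r0<-Add2 | r0:Add2,r1:8,r2:Add1,r3:Mul2
c10: stall | r0:Add2,r1:8,r2:Add1,r3:Mul2
c11: CDB Add1=-12; issue ADD r1<-Add1 | r0:Add2,r1:Add1,r2:-12,r3:Mul2
c12: - | r0:Add2,r1:Add1,r2:-12,r3:Mul2
c13: CDB Mul1=120 | r0:Add2,r1:Add1,r2:-12,r3:Mul2
c14: - | r0:Add2,r1:Add1,r2:-12,r3:Mul2
c15: - | r0:Add2,r1:Add1,r2:-12,r3:Mul2
c16: - | r0:Add2,r1:Add1,r2:-12,r3:Mul2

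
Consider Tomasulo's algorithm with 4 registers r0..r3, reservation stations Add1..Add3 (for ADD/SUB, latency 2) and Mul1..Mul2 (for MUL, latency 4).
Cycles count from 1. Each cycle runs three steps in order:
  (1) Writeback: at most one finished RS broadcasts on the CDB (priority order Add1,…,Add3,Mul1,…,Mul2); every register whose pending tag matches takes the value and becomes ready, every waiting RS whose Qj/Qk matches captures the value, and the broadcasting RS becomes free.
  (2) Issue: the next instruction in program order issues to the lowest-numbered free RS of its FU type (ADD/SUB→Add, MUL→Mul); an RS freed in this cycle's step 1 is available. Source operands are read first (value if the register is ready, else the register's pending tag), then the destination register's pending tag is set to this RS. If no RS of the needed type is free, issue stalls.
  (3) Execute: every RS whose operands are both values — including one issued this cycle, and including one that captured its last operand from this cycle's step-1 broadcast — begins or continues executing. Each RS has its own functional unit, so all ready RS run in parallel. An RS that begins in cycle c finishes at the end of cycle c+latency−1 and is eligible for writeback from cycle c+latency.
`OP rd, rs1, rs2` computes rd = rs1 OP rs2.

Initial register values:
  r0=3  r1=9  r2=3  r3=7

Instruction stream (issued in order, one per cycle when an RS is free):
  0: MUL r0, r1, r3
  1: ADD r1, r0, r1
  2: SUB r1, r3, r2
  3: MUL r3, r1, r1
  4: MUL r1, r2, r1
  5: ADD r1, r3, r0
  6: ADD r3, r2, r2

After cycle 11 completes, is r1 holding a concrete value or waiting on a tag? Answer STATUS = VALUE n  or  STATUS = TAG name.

STATUS = VALUE 79

cycle 1: issue MUL r0<-Mul1 // r0:Mul1,r1:9,r2:3,r3:7
cycle 2: issue ADD r1<-Add1 // r0:Mul1,r1:Add1,r2:3,r3:7
cycle 3: issue SUB r1<-Add2 // r0:Mul1,r1:Add2,r2:3,r3:7
cycle 4: issue MUL r3<-Mul2 // r0:Mul1,r1:Add2,r2:3,r3:Mul2
cycle 5: CDB Add2=4; stall // r0:Mul1,r1:4,r2:3,r3:Mul2
cycle 6: CDB Mul1=63; issue MUL r1<-Mul1 // r0:63,r1:Mul1,r2:3,r3:Mul2
cycle 7: issue ADD r1<-Add2 // r0:63,r1:Add2,r2:3,r3:Mul2
cycle 8: CDB Add1=72; issue ADD r3<-Add1 // r0:63,r1:Add2,r2:3,r3:Add1
cycle 9: CDB Mul2=16 // r0:63,r1:Add2,r2:3,r3:Add1
cycle 10: CDB Add1=6 // r0:63,r1:Add2,r2:3,r3:6
cycle 11: CDB Add2=79 // r0:63,r1:79,r2:3,r3:6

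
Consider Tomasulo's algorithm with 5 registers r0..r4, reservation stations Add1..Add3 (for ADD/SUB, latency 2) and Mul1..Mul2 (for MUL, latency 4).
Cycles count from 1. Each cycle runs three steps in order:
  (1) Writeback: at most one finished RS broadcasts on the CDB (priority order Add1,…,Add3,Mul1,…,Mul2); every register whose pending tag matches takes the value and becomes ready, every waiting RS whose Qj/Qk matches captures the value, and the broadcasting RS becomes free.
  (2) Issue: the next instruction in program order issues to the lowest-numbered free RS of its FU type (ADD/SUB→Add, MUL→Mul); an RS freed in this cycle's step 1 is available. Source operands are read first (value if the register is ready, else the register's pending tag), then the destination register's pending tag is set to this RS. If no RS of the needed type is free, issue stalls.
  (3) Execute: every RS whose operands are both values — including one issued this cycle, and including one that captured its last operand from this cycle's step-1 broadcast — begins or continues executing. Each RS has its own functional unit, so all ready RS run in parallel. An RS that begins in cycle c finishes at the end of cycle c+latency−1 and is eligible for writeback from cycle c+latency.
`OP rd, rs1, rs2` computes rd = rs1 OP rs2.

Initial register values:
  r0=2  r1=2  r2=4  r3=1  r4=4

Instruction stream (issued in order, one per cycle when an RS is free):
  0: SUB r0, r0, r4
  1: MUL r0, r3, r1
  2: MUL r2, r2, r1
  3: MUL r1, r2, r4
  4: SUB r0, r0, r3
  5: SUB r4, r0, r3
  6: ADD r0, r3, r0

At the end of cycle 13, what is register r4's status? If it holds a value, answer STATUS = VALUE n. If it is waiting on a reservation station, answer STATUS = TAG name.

STATUS = VALUE 0

c1: issue SUB r0<-Add1 | r0:Add1,r1:2,r2:4,r3:1,r4:4
c2: issue MUL r0<-Mul1 | r0:Mul1,r1:2,r2:4,r3:1,r4:4
c3: CDB Add1=-2; issue MUL r2<-Mul2 | r0:Mul1,r1:2,r2:Mul2,r3:1,r4:4
c4: stall | r0:Mul1,r1:2,r2:Mul2,r3:1,r4:4
c5: stall | r0:Mul1,r1:2,r2:Mul2,r3:1,r4:4
c6: CDB Mul1=2; issue MUL r1<-Mul1 | r0:2,r1:Mul1,r2:Mul2,r3:1,r4:4
c7: CDB Mul2=8; issue SUB r0<-Add1 | r0:Add1,r1:Mul1,r2:8,r3:1,r4:4
c8: issue SUB r4<-Add2 | r0:Add1,r1:Mul1,r2:8,r3:1,r4:Add2
c9: CDB Add1=1; issue ADD r0<-Add1 | r0:Add1,r1:Mul1,r2:8,r3:1,r4:Add2
c10: - | r0:Add1,r1:Mul1,r2:8,r3:1,r4:Add2
c11: CDB Add1=2 | r0:2,r1:Mul1,r2:8,r3:1,r4:Add2
c12: CDB Add2=0 | r0:2,r1:Mul1,r2:8,r3:1,r4:0
c13: CDB Mul1=32 | r0:2,r1:32,r2:8,r3:1,r4:0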